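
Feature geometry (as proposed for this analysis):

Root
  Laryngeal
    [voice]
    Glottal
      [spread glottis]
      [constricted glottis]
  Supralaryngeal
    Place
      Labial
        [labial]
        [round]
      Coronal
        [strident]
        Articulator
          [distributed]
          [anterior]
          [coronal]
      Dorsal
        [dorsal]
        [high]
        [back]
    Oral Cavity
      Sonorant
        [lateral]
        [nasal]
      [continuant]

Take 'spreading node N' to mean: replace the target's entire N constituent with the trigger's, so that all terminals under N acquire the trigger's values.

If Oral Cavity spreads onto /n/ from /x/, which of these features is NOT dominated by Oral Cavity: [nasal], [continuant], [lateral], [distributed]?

[distributed]

Under this geometry, Oral Cavity contains [lateral], [nasal], [continuant].
Spreading Oral Cavity replaces [lateral], [nasal], [continuant] with the trigger's values, since each sits inside the Oral Cavity constituent.
But [distributed] is a dependent of Articulator, outside Oral Cavity; it is therefore untouched by the spreading.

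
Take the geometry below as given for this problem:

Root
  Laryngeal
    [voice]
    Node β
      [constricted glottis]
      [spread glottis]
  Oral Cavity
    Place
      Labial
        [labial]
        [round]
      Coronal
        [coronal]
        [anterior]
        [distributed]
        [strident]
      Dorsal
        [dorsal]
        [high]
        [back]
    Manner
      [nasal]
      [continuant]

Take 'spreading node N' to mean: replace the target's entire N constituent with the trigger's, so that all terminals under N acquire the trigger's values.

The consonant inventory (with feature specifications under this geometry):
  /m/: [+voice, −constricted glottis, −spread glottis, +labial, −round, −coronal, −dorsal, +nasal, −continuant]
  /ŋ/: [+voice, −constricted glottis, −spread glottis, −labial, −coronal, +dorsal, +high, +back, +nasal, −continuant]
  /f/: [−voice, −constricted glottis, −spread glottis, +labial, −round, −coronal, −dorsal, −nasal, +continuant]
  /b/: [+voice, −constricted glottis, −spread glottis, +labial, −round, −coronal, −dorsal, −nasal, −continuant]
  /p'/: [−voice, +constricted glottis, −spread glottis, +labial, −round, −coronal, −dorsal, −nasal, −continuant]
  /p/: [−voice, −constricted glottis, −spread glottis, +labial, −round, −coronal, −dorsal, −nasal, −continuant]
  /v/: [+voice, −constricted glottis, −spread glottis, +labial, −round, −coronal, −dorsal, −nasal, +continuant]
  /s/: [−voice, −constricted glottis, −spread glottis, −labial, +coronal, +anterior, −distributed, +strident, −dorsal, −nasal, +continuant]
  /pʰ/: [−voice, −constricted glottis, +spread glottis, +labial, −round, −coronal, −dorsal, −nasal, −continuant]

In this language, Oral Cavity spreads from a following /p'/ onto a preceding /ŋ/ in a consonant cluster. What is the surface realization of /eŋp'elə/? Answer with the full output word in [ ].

[ebp'elə]

Oral Cavity immediately or transitively dominates [labial], [round], [coronal], [anterior], [distributed], [strident], [dorsal], [high], [back], [nasal], [continuant].
After delinking /ŋ/'s Oral Cavity and linking /p'/'s, the affected terminals become [+labial], [−round], [−coronal], [−dorsal], [−nasal], [−continuant]; [voice], [constricted glottis], [spread glottis] (outside Oral Cavity) are retained from /ŋ/.
Among the inventory, only /b/ has exactly this specification, giving the surface form [ebp'elə].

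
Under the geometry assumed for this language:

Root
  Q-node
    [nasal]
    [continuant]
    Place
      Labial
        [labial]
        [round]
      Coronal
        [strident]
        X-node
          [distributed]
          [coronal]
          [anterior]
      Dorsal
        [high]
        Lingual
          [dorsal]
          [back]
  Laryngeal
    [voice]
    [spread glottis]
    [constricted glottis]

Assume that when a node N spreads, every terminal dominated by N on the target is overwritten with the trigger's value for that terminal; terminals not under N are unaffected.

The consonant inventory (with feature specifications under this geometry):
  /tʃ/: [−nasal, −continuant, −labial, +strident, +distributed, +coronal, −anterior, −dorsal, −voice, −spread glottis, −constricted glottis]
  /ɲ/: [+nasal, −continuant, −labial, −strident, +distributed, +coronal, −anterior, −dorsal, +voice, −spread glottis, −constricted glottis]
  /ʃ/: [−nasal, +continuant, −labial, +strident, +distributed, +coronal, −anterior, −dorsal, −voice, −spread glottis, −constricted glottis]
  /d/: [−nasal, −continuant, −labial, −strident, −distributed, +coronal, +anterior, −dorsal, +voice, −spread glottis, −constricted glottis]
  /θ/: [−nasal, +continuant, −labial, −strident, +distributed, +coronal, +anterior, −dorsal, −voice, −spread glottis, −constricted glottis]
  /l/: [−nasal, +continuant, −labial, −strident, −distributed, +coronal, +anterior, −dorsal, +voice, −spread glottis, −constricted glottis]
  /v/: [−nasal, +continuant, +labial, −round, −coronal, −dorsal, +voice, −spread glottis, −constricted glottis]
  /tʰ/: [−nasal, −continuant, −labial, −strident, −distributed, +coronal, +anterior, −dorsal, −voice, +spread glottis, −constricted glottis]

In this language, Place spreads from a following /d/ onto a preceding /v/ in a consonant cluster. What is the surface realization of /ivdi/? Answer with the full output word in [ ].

Place immediately or transitively dominates [labial], [round], [strident], [distributed], [coronal], [anterior], [high], [dorsal], [back].
Spreading Place from /d/ onto /v/ replaces those values with /d/'s: [−labial], [−strident], [−distributed], [+coronal], [+anterior], [−dorsal]. Features outside Place ([nasal], [continuant], [voice], …) stay as in /v/.
The resulting bundle matches /l/ in the inventory; substituting it for /v/ gives [ildi].

[ildi]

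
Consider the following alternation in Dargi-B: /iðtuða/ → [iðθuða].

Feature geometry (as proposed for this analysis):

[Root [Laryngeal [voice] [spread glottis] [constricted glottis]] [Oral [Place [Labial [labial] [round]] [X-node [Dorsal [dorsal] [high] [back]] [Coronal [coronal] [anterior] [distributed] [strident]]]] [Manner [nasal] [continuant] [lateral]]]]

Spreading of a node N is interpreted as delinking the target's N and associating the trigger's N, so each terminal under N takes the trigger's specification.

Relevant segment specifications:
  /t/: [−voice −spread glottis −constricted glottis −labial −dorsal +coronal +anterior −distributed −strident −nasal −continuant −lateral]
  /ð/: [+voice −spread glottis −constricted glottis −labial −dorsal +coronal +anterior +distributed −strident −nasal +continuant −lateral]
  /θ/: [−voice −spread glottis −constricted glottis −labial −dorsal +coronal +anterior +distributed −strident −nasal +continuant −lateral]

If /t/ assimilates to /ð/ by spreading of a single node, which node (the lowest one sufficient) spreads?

Oral

Comparing /t/ with its surface form [θ], the features that change are [continuant], [distributed].
In this geometry the lowest node dominating all of them is Oral: every daughter of Oral dominates only a proper subset, so no lower node suffices.
Delinking /t/'s Oral and associating /ð/'s Oral gives precisely the feature bundle of [θ].
Since [voice] is preserved even though /ð/ disagrees there, no node above Oral spread.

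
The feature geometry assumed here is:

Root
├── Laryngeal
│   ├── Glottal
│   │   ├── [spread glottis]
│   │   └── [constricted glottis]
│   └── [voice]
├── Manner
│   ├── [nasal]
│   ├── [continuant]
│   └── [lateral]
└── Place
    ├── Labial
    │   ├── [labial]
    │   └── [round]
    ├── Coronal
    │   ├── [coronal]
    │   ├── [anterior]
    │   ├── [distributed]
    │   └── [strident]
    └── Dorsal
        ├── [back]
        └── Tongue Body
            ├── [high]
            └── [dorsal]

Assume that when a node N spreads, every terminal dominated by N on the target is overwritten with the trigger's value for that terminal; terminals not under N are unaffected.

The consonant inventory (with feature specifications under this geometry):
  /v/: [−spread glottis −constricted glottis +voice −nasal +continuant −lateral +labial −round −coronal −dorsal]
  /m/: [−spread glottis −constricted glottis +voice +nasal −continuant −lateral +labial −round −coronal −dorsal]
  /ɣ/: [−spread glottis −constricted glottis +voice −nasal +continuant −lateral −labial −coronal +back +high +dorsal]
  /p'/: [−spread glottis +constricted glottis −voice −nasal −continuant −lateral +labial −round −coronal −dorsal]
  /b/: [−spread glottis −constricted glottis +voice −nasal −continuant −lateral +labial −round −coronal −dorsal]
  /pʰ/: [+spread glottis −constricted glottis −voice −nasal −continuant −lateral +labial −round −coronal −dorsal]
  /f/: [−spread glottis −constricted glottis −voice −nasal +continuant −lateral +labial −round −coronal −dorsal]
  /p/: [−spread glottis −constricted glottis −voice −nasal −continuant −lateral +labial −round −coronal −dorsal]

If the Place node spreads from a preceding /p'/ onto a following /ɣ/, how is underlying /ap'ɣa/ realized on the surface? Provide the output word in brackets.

[ap'va]

Place immediately or transitively dominates [labial], [round], [coronal], [anterior], [distributed], [strident], [back], [high], [dorsal].
The target acquires /p'/'s values for everything under Place — [+labial], [−round], [−coronal], [−dorsal] — while keeping its own [spread glottis], [constricted glottis], [voice], ….
The resulting bundle matches /v/ in the inventory; substituting it for /ɣ/ gives [ap'va].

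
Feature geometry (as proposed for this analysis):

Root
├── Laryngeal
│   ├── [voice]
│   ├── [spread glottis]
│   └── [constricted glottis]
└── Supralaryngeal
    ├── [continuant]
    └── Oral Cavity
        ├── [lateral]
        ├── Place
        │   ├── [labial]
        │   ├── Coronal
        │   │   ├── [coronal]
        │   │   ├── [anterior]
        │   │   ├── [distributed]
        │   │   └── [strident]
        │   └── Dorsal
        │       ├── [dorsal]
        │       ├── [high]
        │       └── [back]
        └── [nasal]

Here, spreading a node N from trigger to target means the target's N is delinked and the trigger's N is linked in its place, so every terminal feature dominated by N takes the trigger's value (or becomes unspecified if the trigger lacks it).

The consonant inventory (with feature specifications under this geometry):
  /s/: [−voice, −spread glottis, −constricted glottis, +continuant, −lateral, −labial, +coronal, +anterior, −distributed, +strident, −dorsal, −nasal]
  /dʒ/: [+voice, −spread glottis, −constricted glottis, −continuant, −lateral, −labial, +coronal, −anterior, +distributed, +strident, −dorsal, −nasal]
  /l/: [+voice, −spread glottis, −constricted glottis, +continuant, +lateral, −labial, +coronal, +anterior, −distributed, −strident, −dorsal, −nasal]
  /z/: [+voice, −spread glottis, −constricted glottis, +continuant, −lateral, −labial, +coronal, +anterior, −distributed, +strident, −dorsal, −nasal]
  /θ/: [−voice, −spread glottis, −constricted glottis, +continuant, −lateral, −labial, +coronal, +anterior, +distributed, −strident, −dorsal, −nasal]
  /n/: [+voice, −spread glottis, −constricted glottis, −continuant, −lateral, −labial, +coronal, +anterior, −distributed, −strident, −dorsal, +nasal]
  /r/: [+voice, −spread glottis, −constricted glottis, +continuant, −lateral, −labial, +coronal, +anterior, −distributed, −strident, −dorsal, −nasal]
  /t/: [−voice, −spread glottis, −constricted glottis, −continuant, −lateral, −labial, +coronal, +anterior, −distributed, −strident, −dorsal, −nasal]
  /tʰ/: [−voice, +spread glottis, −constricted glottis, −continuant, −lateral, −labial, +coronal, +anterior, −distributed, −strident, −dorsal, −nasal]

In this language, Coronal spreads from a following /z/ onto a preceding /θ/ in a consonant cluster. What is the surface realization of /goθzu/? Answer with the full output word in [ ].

Coronal immediately or transitively dominates [coronal], [anterior], [distributed], [strident].
The target acquires /z/'s values for everything under Coronal — [+coronal], [+anterior], [−distributed], [+strident] — while keeping its own [voice], [spread glottis], [constricted glottis], ….
Among the inventory, only /s/ has exactly this specification, giving the surface form [goszu].

[goszu]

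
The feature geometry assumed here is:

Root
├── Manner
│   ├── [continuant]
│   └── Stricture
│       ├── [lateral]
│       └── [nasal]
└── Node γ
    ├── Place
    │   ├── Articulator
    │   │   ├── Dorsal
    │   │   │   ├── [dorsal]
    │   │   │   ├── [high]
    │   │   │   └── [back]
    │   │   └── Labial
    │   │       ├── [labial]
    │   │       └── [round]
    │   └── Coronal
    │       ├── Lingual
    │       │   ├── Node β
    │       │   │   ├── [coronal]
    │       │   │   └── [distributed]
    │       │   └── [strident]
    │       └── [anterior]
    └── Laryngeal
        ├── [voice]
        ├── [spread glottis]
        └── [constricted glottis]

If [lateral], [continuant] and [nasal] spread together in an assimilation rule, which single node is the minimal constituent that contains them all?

[lateral] is immediately dominated by Stricture.
[continuant] is immediately dominated by Manner.
[nasal] is immediately dominated by Stricture.
The lowest node appearing on every path is Manner; each proper daughter of Manner fails to dominate at least one of the listed features.

Manner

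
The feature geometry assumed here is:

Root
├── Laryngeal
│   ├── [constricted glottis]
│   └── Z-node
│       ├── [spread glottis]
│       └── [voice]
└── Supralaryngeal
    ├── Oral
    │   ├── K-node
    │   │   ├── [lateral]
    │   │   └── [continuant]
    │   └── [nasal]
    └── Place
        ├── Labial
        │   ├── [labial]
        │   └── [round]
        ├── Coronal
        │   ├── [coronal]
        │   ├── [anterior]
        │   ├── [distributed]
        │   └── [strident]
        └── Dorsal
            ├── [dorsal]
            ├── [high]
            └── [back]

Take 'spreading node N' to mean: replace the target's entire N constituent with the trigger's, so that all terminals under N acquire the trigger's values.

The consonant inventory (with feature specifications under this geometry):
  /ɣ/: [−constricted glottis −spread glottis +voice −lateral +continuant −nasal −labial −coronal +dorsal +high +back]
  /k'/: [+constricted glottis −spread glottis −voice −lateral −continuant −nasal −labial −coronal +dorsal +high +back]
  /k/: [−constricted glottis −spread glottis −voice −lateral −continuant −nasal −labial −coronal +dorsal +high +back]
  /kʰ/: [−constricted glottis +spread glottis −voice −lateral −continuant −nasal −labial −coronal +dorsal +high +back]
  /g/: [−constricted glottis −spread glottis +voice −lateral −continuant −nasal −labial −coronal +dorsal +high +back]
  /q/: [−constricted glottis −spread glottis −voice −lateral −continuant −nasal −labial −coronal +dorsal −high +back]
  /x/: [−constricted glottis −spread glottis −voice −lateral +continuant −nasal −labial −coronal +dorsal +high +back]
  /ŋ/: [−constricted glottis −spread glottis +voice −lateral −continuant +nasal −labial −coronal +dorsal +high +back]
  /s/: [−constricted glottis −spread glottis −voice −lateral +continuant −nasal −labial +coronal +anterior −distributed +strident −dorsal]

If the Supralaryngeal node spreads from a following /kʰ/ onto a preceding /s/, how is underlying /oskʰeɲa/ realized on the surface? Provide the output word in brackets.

[okkʰeɲa]

Terminals under Supralaryngeal in this geometry: [lateral], [continuant], [nasal], [labial], [round], [coronal], [anterior], [distributed], [strident], [dorsal], [high], [back].
Spreading Supralaryngeal from /kʰ/ onto /s/ replaces those values with /kʰ/'s: [−lateral], [−continuant], [−nasal], [−labial], [−coronal], [+dorsal], [+high], [+back]. Features outside Supralaryngeal ([constricted glottis], [spread glottis], [voice]) stay as in /s/.
This feature bundle is that of [k], so /oskʰeɲa/ surfaces as [okkʰeɲa].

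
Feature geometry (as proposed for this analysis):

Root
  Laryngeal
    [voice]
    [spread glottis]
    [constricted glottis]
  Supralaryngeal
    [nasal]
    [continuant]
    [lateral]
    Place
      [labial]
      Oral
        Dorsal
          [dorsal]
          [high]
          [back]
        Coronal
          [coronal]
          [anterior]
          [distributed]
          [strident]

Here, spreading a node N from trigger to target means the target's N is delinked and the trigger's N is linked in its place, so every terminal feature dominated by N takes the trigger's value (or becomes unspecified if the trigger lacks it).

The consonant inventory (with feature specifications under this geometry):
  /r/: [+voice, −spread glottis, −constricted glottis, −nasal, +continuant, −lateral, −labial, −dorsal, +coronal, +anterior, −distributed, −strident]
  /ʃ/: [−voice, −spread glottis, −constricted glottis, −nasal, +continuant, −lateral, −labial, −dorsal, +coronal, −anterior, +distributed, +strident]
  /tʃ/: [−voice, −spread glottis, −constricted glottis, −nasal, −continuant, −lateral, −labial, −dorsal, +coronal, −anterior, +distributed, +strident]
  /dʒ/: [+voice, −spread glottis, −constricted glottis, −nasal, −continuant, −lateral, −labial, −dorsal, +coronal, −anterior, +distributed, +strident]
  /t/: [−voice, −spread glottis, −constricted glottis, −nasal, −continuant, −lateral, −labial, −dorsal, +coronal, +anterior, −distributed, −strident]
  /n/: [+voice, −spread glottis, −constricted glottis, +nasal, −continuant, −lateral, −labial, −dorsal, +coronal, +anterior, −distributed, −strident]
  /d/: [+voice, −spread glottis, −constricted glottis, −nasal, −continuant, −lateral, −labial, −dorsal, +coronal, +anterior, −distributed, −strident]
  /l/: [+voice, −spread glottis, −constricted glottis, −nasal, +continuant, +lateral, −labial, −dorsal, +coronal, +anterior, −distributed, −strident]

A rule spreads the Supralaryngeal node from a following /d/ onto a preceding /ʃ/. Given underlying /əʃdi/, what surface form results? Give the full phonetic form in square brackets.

The Supralaryngeal node dominates the terminals [nasal], [continuant], [lateral], [labial], [dorsal], [high], [back], [coronal], [anterior], [distributed], [strident].
After delinking /ʃ/'s Supralaryngeal and linking /d/'s, the affected terminals become [−nasal], [−continuant], [−lateral], [−labial], [−dorsal], [+coronal], [+anterior], [−distributed], [−strident]; [voice], [spread glottis], [constricted glottis] (outside Supralaryngeal) are retained from /ʃ/.
Among the inventory, only /t/ has exactly this specification, giving the surface form [ətdi].

[ətdi]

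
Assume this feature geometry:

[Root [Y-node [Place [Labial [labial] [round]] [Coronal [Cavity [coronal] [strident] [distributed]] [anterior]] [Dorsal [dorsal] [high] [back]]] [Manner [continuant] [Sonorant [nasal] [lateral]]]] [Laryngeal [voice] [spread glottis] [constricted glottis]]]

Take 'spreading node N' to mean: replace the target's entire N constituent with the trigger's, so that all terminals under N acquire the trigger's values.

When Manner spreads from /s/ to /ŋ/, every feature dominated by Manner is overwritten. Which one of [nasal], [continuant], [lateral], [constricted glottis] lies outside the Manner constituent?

Manner dominates exactly [continuant], [nasal], [lateral].
[nasal], [continuant], [lateral] all lie under Manner, so they are overwritten when Manner spreads.
[constricted glottis] attaches under Laryngeal, not under Manner, so /ŋ/ retains its own value for [constricted glottis].

[constricted glottis]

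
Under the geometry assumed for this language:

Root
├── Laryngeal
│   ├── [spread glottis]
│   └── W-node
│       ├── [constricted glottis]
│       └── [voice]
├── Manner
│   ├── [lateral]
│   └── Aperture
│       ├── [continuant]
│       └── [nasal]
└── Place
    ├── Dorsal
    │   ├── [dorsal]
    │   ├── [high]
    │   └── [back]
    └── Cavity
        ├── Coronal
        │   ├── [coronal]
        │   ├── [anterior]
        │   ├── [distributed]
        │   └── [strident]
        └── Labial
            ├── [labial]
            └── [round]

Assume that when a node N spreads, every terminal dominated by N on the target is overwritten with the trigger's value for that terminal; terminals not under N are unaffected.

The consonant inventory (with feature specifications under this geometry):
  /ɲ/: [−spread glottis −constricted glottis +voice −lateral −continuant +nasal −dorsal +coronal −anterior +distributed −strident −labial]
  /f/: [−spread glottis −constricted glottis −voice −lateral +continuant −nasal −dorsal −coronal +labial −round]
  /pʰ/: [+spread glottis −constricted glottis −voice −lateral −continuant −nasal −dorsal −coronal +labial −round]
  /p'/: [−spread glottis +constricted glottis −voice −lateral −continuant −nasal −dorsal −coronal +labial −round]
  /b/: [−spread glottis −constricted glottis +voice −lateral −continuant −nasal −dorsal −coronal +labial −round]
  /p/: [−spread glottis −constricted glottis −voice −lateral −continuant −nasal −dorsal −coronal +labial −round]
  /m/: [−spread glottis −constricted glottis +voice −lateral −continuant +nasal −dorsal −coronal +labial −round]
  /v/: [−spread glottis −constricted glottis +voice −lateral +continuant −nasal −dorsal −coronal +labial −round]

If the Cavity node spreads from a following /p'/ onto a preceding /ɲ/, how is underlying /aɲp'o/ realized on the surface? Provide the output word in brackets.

The Cavity node dominates the terminals [coronal], [anterior], [distributed], [strident], [labial], [round].
The target acquires /p'/'s values for everything under Cavity — [−coronal], [+labial], [−round] — while keeping its own [spread glottis], [constricted glottis], [voice], ….
Among the inventory, only /m/ has exactly this specification, giving the surface form [amp'o].

[amp'o]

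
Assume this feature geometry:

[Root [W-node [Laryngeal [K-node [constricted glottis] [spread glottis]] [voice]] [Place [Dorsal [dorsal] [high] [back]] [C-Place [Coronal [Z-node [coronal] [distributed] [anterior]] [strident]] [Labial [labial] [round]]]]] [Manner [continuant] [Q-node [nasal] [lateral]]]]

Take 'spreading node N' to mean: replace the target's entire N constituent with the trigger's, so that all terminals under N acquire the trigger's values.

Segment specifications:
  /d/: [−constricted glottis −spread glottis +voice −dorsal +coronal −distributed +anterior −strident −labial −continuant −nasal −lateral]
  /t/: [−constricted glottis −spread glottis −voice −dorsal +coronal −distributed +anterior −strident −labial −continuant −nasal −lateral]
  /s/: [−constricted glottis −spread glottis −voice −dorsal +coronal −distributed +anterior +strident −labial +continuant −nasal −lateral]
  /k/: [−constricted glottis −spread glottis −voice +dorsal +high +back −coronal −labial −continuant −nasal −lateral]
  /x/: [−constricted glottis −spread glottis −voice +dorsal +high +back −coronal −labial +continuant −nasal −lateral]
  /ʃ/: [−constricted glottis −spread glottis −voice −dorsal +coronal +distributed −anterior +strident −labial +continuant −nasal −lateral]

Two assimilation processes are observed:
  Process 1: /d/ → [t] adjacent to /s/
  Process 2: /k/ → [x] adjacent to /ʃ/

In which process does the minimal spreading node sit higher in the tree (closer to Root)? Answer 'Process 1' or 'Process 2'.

Process 2

Process 1: the feature that changes is [voice]; the minimal node is [voice] (depth 3).
Process 2: the feature that changes is [continuant]; the minimal node is [continuant] (depth 2).
Depth 2 < depth 3; Process 2 involves the structurally higher constituent [continuant].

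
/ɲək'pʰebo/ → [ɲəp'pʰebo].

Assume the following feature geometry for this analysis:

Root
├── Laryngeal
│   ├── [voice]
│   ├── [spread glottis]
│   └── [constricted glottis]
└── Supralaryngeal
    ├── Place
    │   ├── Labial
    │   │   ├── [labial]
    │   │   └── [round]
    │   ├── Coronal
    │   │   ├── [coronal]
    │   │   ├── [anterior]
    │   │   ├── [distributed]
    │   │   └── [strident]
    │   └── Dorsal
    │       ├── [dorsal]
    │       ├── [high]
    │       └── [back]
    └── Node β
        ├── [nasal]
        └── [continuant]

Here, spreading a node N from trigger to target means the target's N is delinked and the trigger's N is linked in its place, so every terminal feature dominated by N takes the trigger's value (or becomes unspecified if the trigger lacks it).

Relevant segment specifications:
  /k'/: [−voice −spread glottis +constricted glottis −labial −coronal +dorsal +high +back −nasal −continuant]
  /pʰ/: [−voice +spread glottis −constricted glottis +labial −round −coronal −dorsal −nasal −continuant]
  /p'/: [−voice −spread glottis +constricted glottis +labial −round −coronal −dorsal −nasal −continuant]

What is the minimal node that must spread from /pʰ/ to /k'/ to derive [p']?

Comparing /k'/ with its surface form [p'], the features that change are [labial], [round], [dorsal], [high], [back].
The smallest constituent containing every changed terminal is Place — each of its daughters lacks at least one of the affected features.
Delinking /k'/'s Place and associating /pʰ/'s Place gives precisely the feature bundle of [p'].
Features on which the two segments disagree outside Place, such as [constricted glottis], [spread glottis], are unchanged — nothing dominating them spread, and Place is the minimal sufficient constituent.

Place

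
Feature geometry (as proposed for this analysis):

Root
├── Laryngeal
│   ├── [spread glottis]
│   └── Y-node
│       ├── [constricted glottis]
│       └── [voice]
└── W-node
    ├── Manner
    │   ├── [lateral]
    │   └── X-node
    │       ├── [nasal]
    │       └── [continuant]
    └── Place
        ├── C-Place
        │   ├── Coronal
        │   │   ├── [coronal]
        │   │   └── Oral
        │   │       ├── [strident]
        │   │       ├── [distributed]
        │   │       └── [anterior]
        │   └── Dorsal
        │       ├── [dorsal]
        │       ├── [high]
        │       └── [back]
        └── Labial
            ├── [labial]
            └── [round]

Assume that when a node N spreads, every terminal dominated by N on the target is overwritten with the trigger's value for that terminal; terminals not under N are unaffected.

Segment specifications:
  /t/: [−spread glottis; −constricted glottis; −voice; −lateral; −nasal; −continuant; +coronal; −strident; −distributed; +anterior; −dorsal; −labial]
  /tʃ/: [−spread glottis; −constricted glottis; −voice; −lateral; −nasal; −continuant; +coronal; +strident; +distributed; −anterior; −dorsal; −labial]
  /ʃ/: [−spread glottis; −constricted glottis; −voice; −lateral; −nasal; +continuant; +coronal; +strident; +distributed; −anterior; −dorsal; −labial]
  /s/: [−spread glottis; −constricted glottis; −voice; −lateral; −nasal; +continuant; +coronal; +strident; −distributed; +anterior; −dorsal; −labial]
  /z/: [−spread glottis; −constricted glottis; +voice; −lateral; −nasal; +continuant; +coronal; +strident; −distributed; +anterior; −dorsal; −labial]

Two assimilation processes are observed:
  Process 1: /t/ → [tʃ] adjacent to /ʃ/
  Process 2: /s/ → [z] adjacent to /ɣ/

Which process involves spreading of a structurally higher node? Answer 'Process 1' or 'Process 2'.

Process 2

Process 1: the features that change are [anterior], [distributed], [strident]; the minimal node is Oral (depth 5).
In Process 2, [voice] changes, so the minimal spreading node is [voice] at depth 3.
[voice] is closer to Root than Oral, so Process 2 spreads the higher node.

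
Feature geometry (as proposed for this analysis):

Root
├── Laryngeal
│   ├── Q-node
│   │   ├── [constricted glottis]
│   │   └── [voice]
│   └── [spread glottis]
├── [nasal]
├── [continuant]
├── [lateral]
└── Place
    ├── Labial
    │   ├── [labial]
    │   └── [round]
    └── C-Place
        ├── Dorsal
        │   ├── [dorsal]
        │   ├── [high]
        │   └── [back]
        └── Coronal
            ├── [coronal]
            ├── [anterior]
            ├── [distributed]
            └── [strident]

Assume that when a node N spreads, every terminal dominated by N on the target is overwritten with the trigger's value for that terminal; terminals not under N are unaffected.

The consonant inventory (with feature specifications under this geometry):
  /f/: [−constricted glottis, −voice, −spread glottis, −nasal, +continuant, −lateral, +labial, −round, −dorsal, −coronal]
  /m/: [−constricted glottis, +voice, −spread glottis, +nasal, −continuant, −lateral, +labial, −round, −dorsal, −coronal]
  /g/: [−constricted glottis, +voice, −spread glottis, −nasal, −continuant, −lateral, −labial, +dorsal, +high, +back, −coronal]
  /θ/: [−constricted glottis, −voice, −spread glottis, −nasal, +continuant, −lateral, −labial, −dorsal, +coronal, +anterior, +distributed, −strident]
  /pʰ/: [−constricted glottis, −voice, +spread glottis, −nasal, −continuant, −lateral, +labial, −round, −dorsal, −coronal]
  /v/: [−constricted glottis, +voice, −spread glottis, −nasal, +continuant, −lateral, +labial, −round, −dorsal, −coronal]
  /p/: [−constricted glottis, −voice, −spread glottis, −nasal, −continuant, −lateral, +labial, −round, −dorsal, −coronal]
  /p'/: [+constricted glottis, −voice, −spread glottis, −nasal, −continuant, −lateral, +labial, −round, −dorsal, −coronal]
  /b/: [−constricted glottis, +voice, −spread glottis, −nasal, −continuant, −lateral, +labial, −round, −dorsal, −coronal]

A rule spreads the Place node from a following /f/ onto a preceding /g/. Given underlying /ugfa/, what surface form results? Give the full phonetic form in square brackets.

[ubfa]

Place immediately or transitively dominates [labial], [round], [dorsal], [high], [back], [coronal], [anterior], [distributed], [strident].
After delinking /g/'s Place and linking /f/'s, the affected terminals become [+labial], [−round], [−dorsal], [−coronal]; [constricted glottis], [voice], [spread glottis], … (outside Place) are retained from /g/.
Among the inventory, only /b/ has exactly this specification, giving the surface form [ubfa].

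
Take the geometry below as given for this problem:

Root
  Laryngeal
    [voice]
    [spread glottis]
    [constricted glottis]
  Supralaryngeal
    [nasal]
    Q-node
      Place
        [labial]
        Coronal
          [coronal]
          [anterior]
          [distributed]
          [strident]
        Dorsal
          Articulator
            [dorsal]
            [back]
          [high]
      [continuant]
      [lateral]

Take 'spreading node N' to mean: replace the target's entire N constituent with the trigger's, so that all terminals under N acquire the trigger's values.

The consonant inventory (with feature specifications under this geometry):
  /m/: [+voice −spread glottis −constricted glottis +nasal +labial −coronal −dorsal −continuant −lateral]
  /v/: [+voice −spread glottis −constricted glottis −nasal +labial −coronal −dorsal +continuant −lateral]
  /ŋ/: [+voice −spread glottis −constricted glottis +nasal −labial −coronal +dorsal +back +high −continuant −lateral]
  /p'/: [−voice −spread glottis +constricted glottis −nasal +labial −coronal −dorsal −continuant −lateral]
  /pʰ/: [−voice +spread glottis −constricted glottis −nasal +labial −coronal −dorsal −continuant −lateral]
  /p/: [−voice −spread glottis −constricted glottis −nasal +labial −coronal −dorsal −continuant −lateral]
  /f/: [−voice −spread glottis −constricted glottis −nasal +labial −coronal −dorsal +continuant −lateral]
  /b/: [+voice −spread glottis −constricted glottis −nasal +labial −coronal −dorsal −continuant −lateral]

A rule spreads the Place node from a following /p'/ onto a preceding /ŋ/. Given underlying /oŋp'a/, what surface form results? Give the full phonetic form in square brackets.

[omp'a]

Terminals under Place in this geometry: [labial], [coronal], [anterior], [distributed], [strident], [dorsal], [back], [high].
After delinking /ŋ/'s Place and linking /p'/'s, the affected terminals become [+labial], [−coronal], [−dorsal]; [voice], [spread glottis], [constricted glottis], … (outside Place) are retained from /ŋ/.
Among the inventory, only /m/ has exactly this specification, giving the surface form [omp'a].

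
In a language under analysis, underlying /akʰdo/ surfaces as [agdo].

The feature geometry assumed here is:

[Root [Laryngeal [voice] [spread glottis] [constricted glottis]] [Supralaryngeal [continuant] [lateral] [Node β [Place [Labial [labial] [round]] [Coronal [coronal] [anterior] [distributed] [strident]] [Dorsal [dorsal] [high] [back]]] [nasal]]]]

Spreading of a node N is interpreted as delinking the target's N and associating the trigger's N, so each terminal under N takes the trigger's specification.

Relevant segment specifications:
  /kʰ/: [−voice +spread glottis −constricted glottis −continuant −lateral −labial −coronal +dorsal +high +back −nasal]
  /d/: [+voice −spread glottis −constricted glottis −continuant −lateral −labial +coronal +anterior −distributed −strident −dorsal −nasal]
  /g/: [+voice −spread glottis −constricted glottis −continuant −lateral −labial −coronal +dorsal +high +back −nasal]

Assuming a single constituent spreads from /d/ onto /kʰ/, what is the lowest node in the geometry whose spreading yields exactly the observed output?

Laryngeal

The alternation /kʰ/ → [g] changes [voice], [spread glottis] and nothing else.
These terminals are all dominated by Laryngeal, and no proper subconstituent of Laryngeal covers them all; Laryngeal is their lowest common ancestor.
If Laryngeal spreads, every terminal under it takes /d/'s value, producing [g] as observed.
[dorsal], [coronal] — on which /d/ differs from /kʰ/ — are unchanged, so Root cannot have spread; the constituent is no larger than Laryngeal.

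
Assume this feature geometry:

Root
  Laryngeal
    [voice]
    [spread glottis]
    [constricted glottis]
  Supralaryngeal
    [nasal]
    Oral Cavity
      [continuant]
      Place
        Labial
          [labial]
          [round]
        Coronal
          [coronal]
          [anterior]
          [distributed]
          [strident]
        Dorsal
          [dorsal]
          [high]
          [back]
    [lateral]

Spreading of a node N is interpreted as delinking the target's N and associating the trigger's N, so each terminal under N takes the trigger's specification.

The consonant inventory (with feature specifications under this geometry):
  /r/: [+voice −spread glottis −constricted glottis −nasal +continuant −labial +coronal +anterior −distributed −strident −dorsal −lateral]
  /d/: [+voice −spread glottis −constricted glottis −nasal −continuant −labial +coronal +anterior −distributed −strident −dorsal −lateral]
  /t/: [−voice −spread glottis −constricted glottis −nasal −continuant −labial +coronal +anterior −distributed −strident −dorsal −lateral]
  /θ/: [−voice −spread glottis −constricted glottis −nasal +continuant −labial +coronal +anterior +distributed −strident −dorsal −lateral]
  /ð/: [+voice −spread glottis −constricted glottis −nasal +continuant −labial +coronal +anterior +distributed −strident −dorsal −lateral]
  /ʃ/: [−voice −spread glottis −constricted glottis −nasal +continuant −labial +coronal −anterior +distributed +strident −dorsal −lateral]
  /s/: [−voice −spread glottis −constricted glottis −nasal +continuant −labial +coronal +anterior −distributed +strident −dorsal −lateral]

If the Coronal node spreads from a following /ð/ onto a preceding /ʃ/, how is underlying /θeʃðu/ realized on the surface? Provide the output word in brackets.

[θeθðu]

The Coronal node dominates the terminals [coronal], [anterior], [distributed], [strident].
Spreading Coronal from /ð/ onto /ʃ/ replaces those values with /ð/'s: [+coronal], [+anterior], [+distributed], [−strident]. Features outside Coronal ([voice], [spread glottis], [constricted glottis], …) stay as in /ʃ/.
The resulting bundle matches /θ/ in the inventory; substituting it for /ʃ/ gives [θeθðu].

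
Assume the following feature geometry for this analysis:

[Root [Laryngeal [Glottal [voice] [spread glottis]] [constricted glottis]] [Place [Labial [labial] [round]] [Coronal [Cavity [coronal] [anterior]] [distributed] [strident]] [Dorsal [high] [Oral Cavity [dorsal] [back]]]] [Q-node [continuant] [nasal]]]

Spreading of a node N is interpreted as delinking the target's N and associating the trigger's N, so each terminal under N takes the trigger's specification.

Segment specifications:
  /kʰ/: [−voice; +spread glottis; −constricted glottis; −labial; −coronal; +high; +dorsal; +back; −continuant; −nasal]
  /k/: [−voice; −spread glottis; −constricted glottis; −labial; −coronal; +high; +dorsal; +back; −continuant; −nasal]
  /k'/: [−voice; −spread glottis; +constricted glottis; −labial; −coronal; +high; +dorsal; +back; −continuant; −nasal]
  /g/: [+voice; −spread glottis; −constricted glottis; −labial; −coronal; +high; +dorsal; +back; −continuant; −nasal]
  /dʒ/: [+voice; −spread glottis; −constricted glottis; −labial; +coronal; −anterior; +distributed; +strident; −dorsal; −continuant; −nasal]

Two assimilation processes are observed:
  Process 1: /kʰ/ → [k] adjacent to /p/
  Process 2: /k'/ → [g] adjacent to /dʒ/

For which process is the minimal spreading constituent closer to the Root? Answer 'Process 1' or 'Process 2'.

In Process 1, [spread glottis] changes, so the minimal spreading node is [spread glottis] at depth 3.
Process 2 alters [voice], [constricted glottis]; the lowest common ancestor is Laryngeal (depth 1 from Root).
Laryngeal is closer to Root than [spread glottis], so Process 2 spreads the higher node.

Process 2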